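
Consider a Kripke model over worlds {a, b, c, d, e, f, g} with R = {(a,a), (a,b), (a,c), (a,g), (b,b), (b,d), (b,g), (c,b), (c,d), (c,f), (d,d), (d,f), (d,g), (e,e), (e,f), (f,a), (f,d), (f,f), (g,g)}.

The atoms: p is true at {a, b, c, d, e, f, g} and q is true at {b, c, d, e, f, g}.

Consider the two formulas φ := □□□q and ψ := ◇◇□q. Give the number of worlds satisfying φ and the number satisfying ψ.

For □□□q:
a: successors {a, b, c, g}; □□q there: a:F, b:T, c:F, g:T. ✗
b: successors {b, d, g}; □□q there: b:T, d:F, g:T. ✗
c: successors {b, d, f}; □□q there: b:T, d:F, f:F. ✗
d: successors {d, f, g}; □□q there: d:F, f:F, g:T. ✗
e: successors {e, f}; □□q there: e:F, f:F. ✗
f: successors {a, d, f}; □□q there: a:F, d:F, f:F. ✗
g: successors {g}; □□q there: g:T. ✓
— 1 world.
For ◇◇□q:
a: successors {a, b, c, g}; ◇□q there: a:T, b:T, c:T, g:T. ✓
b: successors {b, d, g}; ◇□q there: b:T, d:T, g:T. ✓
c: successors {b, d, f}; ◇□q there: b:T, d:T, f:T. ✓
d: successors {d, f, g}; ◇□q there: d:T, f:T, g:T. ✓
e: successors {e, f}; ◇□q there: e:T, f:T. ✓
f: successors {a, d, f}; ◇□q there: a:T, d:T, f:T. ✓
g: successors {g}; ◇□q there: g:T. ✓
— 7 worlds.

1 and 7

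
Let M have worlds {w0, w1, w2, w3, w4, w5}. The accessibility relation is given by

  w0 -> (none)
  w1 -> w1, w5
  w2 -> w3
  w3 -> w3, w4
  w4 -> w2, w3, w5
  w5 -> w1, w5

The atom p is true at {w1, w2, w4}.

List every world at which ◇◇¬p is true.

w0: no successors, so ◇◇¬p fails. ✗
w1: successors {w1, w5}; ◇¬p there: w1:T, w5:T. ✓
w2: successors {w3}; ◇¬p there: w3:T. ✓
w3: successors {w3, w4}; ◇¬p there: w3:T, w4:T. ✓
w4: successors {w2, w3, w5}; ◇¬p there: w2:T, w3:T, w5:T. ✓
w5: successors {w1, w5}; ◇¬p there: w1:T, w5:T. ✓

{w1, w2, w3, w4, w5}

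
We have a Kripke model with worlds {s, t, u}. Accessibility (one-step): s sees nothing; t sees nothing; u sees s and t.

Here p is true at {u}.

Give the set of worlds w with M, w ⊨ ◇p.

s: no successors, so ◇p fails. ✗
t: no successors, so ◇p fails. ✗
u: successors {s, t}; p there: s:F, t:F. ✗

∅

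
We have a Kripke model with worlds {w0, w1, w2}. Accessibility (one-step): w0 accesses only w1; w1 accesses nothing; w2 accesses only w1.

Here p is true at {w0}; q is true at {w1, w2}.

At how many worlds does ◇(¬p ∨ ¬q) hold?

2

w0: successors {w1}; ¬p ∨ ¬q there: w1:T. ✓
w1: no successors, so ◇(¬p ∨ ¬q) fails. ✗
w2: successors {w1}; ¬p ∨ ¬q there: w1:T. ✓
Satisfying worlds: {w0, w2}.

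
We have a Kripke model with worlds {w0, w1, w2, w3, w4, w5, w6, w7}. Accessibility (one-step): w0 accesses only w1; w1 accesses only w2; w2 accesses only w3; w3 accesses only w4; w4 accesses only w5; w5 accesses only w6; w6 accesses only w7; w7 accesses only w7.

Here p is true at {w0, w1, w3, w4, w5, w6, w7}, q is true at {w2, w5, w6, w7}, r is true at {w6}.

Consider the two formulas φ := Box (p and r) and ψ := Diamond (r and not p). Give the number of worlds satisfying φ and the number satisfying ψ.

For Box (p and r):
w0: successors {w1}; p and r there: w1:F. ✗
w1: successors {w2}; p and r there: w2:F. ✗
w2: successors {w3}; p and r there: w3:F. ✗
w3: successors {w4}; p and r there: w4:F. ✗
w4: successors {w5}; p and r there: w5:F. ✗
w5: successors {w6}; p and r there: w6:T. ✓
w6: successors {w7}; p and r there: w7:F. ✗
w7: successors {w7}; p and r there: w7:F. ✗
— 1 world.
For Diamond (r and not p):
w0: successors {w1}; r and not p there: w1:F. ✗
w1: successors {w2}; r and not p there: w2:F. ✗
w2: successors {w3}; r and not p there: w3:F. ✗
w3: successors {w4}; r and not p there: w4:F. ✗
w4: successors {w5}; r and not p there: w5:F. ✗
w5: successors {w6}; r and not p there: w6:F. ✗
w6: successors {w7}; r and not p there: w7:F. ✗
w7: successors {w7}; r and not p there: w7:F. ✗
— 0 worlds.

1 and 0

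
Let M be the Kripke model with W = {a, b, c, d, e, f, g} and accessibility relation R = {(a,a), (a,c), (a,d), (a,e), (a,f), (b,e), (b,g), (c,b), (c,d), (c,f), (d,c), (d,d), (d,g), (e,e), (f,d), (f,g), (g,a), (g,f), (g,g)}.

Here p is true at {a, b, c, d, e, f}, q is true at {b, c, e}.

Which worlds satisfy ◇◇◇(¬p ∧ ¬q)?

{a, b, c, d, f, g}

a: successors {a, c, d, e, f}; ◇◇(¬p ∧ ¬q) there: a:T, c:T, d:T, e:F, f:T. ✓
b: successors {e, g}; ◇◇(¬p ∧ ¬q) there: e:F, g:T. ✓
c: successors {b, d, f}; ◇◇(¬p ∧ ¬q) there: b:T, d:T, f:T. ✓
d: successors {c, d, g}; ◇◇(¬p ∧ ¬q) there: c:T, d:T, g:T. ✓
e: successors {e}; ◇◇(¬p ∧ ¬q) there: e:F. ✗
f: successors {d, g}; ◇◇(¬p ∧ ¬q) there: d:T, g:T. ✓
g: successors {a, f, g}; ◇◇(¬p ∧ ¬q) there: a:T, f:T, g:T. ✓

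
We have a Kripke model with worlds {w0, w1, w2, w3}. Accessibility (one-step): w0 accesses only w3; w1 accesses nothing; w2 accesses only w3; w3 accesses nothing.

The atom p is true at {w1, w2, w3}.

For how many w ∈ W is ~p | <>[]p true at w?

w0: ~p is T, <>[]p is T. ✓
w1: ~p is F, <>[]p is F. ✗
w2: ~p is F, <>[]p is T. ✓
w3: ~p is F, <>[]p is F. ✗
Satisfying worlds: {w0, w2}.

2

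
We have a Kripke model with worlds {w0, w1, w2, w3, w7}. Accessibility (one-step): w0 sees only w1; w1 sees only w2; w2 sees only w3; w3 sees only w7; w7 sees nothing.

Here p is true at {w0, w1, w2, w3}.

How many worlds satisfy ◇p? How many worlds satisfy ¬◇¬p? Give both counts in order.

For ◇p:
w0: successors {w1}; p there: w1:T. ✓
w1: successors {w2}; p there: w2:T. ✓
w2: successors {w3}; p there: w3:T. ✓
w3: successors {w7}; p there: w7:F. ✗
w7: no successors, so ◇p fails. ✗
— 3 worlds.
For ¬◇¬p:
w0: ◇¬p is F. ✓
w1: ◇¬p is F. ✓
w2: ◇¬p is F. ✓
w3: ◇¬p is T. ✗
w7: ◇¬p is F. ✓
— 4 worlds.

3 and 4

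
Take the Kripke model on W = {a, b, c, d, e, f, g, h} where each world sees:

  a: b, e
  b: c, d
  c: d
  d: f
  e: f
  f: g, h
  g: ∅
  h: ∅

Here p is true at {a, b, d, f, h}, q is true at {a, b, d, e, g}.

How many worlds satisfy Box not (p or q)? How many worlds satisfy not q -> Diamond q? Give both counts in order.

2 and 7

For Box not (p or q):
a: successors {b, e}; not (p or q) there: b:F, e:F. ✗
b: successors {c, d}; not (p or q) there: c:T, d:F. ✗
c: successors {d}; not (p or q) there: d:F. ✗
d: successors {f}; not (p or q) there: f:F. ✗
e: successors {f}; not (p or q) there: f:F. ✗
f: successors {g, h}; not (p or q) there: g:F, h:F. ✗
g: no successors, so Box not (p or q) holds vacuously. ✓
h: no successors, so Box not (p or q) holds vacuously. ✓
— 2 worlds.
For not q -> Diamond q:
a: not q is F, Diamond q is T. ✓
b: not q is F, Diamond q is T. ✓
c: not q is T, Diamond q is T. ✓
d: not q is F, Diamond q is F. ✓
e: not q is F, Diamond q is F. ✓
f: not q is T, Diamond q is T. ✓
g: not q is F, Diamond q is F. ✓
h: not q is T, Diamond q is F. ✗
— 7 worlds.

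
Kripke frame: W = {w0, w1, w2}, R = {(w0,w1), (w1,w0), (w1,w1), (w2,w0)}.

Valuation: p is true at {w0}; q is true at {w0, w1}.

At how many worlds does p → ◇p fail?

w0: p is T, ◇p is F. ✗
w1: p is F, ◇p is T. ✓
w2: p is F, ◇p is T. ✓
Satisfying worlds: {w1, w2}.
So p → ◇p fails at the other 1 world.

1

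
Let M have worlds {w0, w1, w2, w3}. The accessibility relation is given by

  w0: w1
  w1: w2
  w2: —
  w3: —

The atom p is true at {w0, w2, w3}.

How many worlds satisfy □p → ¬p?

w0: □p is F, ¬p is F. ✓
w1: □p is T, ¬p is T. ✓
w2: □p is T, ¬p is F. ✗
w3: □p is T, ¬p is F. ✗
Satisfying worlds: {w0, w1}.

2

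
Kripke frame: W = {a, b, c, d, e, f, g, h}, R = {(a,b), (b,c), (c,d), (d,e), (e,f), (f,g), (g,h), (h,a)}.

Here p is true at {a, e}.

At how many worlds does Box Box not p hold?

6

a: successors {b}; Box not p there: b:T. ✓
b: successors {c}; Box not p there: c:T. ✓
c: successors {d}; Box not p there: d:F. ✗
d: successors {e}; Box not p there: e:T. ✓
e: successors {f}; Box not p there: f:T. ✓
f: successors {g}; Box not p there: g:T. ✓
g: successors {h}; Box not p there: h:F. ✗
h: successors {a}; Box not p there: a:T. ✓
Satisfying worlds: {a, b, d, e, f, h}.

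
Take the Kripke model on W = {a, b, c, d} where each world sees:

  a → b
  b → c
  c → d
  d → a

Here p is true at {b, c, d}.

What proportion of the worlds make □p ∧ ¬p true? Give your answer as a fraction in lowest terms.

a: □p is T, ¬p is T. ✓
b: □p is T, ¬p is F. ✗
c: □p is T, ¬p is F. ✗
d: □p is F, ¬p is F. ✗
That's 1 of 4 worlds, so 1/4.

1/4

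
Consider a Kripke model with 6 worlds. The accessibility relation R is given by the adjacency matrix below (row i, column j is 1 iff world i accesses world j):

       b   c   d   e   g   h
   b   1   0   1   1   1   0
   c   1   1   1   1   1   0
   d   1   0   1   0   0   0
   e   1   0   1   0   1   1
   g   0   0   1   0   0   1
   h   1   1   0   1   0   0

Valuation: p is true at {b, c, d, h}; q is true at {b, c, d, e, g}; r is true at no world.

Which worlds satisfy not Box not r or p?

b: not Box not r is F, p is T. ✓
c: not Box not r is F, p is T. ✓
d: not Box not r is F, p is T. ✓
e: not Box not r is F, p is F. ✗
g: not Box not r is F, p is F. ✗
h: not Box not r is F, p is T. ✓

{b, c, d, h}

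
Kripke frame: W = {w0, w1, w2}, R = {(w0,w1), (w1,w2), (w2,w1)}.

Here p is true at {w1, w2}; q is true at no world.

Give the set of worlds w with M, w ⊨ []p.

w0: successors {w1}; p there: w1:T. ✓
w1: successors {w2}; p there: w2:T. ✓
w2: successors {w1}; p there: w1:T. ✓

{w0, w1, w2}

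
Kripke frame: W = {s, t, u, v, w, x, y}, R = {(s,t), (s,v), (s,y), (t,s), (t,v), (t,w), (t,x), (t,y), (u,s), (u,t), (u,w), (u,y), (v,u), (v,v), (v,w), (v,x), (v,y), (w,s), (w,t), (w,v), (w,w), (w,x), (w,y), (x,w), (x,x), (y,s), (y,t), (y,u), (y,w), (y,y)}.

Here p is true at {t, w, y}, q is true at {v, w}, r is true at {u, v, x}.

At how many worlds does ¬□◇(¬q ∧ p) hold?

4

s: □◇(¬q ∧ p) is T. ✗
t: □◇(¬q ∧ p) is F. ✓
u: □◇(¬q ∧ p) is T. ✗
v: □◇(¬q ∧ p) is F. ✓
w: □◇(¬q ∧ p) is F. ✓
x: □◇(¬q ∧ p) is F. ✓
y: □◇(¬q ∧ p) is T. ✗
Satisfying worlds: {t, v, w, x}.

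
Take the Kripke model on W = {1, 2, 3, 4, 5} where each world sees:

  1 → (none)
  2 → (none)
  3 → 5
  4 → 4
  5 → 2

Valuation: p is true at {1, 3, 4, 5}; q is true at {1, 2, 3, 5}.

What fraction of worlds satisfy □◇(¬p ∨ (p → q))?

1: no successors, so □◇(¬p ∨ (p → q)) holds vacuously. ✓
2: no successors, so □◇(¬p ∨ (p → q)) holds vacuously. ✓
3: successors {5}; ◇(¬p ∨ (p → q)) there: 5:T. ✓
4: successors {4}; ◇(¬p ∨ (p → q)) there: 4:F. ✗
5: successors {2}; ◇(¬p ∨ (p → q)) there: 2:F. ✗
That's 3 of 5 worlds, so 3/5.

3/5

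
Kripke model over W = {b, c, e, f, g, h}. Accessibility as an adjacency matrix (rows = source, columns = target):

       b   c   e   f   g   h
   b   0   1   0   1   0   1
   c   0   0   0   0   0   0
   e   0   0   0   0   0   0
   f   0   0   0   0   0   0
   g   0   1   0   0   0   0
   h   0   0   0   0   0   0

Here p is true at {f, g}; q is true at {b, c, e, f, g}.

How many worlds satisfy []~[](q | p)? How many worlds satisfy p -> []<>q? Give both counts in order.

4 and 5

For []~[](q | p):
b: successors {c, f, h}; ~[](q | p) there: c:F, f:F, h:F. ✗
c: no successors, so []~[](q | p) holds vacuously. ✓
e: no successors, so []~[](q | p) holds vacuously. ✓
f: no successors, so []~[](q | p) holds vacuously. ✓
g: successors {c}; ~[](q | p) there: c:F. ✗
h: no successors, so []~[](q | p) holds vacuously. ✓
— 4 worlds.
For p -> []<>q:
b: p is F, []<>q is F. ✓
c: p is F, []<>q is T. ✓
e: p is F, []<>q is T. ✓
f: p is T, []<>q is T. ✓
g: p is T, []<>q is F. ✗
h: p is F, []<>q is T. ✓
— 5 worlds.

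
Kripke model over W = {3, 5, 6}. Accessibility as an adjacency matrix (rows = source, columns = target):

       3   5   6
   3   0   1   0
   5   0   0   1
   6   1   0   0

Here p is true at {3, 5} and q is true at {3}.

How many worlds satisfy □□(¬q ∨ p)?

3: successors {5}; □(¬q ∨ p) there: 5:T. ✓
5: successors {6}; □(¬q ∨ p) there: 6:T. ✓
6: successors {3}; □(¬q ∨ p) there: 3:T. ✓
Satisfying worlds: {3, 5, 6}.

3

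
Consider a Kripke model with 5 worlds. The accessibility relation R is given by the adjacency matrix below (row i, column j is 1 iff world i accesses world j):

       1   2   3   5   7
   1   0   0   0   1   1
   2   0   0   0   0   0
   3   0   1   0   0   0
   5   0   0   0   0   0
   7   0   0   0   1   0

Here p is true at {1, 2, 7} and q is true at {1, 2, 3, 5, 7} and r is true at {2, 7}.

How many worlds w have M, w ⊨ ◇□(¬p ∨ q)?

1: successors {5, 7}; □(¬p ∨ q) there: 5:T, 7:T. ✓
2: no successors, so ◇□(¬p ∨ q) fails. ✗
3: successors {2}; □(¬p ∨ q) there: 2:T. ✓
5: no successors, so ◇□(¬p ∨ q) fails. ✗
7: successors {5}; □(¬p ∨ q) there: 5:T. ✓
Satisfying worlds: {1, 3, 7}.

3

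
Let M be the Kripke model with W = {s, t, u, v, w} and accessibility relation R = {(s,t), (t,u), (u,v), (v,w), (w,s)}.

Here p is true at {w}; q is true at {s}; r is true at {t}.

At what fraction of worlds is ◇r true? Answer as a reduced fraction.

s: successors {t}; r there: t:T. ✓
t: successors {u}; r there: u:F. ✗
u: successors {v}; r there: v:F. ✗
v: successors {w}; r there: w:F. ✗
w: successors {s}; r there: s:F. ✗
That's 1 of 5 worlds, so 1/5.

1/5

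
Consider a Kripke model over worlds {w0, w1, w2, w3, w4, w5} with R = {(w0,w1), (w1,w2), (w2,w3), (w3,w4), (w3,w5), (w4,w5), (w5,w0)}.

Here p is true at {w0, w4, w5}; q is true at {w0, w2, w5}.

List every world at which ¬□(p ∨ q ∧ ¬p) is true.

{w0, w2}

w0: □(p ∨ q ∧ ¬p) is F. ✓
w1: □(p ∨ q ∧ ¬p) is T. ✗
w2: □(p ∨ q ∧ ¬p) is F. ✓
w3: □(p ∨ q ∧ ¬p) is T. ✗
w4: □(p ∨ q ∧ ¬p) is T. ✗
w5: □(p ∨ q ∧ ¬p) is T. ✗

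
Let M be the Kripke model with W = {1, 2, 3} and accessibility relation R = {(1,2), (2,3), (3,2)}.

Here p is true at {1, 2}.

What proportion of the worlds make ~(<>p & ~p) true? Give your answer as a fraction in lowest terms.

2/3

1: <>p & ~p is F. ✓
2: <>p & ~p is F. ✓
3: <>p & ~p is T. ✗
That's 2 of 3 worlds, so 2/3.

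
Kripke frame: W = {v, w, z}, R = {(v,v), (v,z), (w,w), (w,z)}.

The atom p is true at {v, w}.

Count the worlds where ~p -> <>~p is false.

1

v: ~p is F, <>~p is T. ✓
w: ~p is F, <>~p is T. ✓
z: ~p is T, <>~p is F. ✗
Satisfying worlds: {v, w}.
So ~p -> <>~p fails at the other 1 world.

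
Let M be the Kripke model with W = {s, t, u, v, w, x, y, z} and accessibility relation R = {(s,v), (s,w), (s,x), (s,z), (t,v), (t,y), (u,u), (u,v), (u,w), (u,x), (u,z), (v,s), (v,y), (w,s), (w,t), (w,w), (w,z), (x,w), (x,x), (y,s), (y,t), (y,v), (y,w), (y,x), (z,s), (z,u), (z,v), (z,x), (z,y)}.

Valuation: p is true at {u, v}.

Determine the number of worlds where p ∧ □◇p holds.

s: p is F, □◇p is F. ✗
t: p is F, □◇p is F. ✗
u: p is T, □◇p is F. ✗
v: p is T, □◇p is T. ✓
w: p is F, □◇p is F. ✗
x: p is F, □◇p is F. ✗
y: p is F, □◇p is F. ✗
z: p is F, □◇p is F. ✗
Satisfying worlds: {v}.

1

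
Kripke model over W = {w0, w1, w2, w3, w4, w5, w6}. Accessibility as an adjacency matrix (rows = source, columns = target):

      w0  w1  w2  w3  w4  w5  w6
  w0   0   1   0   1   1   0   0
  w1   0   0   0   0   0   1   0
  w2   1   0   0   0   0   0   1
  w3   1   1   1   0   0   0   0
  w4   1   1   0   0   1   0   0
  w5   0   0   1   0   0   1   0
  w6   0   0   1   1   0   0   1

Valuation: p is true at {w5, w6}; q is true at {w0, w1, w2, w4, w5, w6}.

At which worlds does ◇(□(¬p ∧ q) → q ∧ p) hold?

{w0, w1, w2, w3, w4, w5, w6}

w0: successors {w1, w3, w4}; □(¬p ∧ q) → q ∧ p there: w1:T, w3:F, w4:F. ✓
w1: successors {w5}; □(¬p ∧ q) → q ∧ p there: w5:T. ✓
w2: successors {w0, w6}; □(¬p ∧ q) → q ∧ p there: w0:T, w6:T. ✓
w3: successors {w0, w1, w2}; □(¬p ∧ q) → q ∧ p there: w0:T, w1:T, w2:T. ✓
w4: successors {w0, w1, w4}; □(¬p ∧ q) → q ∧ p there: w0:T, w1:T, w4:F. ✓
w5: successors {w2, w5}; □(¬p ∧ q) → q ∧ p there: w2:T, w5:T. ✓
w6: successors {w2, w3, w6}; □(¬p ∧ q) → q ∧ p there: w2:T, w3:F, w6:T. ✓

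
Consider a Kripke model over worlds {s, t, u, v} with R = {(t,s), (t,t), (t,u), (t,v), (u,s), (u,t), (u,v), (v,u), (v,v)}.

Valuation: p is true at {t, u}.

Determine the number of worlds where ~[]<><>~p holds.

2

s: []<><>~p is T. ✗
t: []<><>~p is F. ✓
u: []<><>~p is F. ✓
v: []<><>~p is T. ✗
Satisfying worlds: {t, u}.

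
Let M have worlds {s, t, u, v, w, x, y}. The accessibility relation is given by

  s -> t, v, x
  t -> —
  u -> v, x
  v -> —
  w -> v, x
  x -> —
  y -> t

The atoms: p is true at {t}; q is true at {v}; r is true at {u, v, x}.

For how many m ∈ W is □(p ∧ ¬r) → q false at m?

3

s: □(p ∧ ¬r) is F, q is F. ✓
t: □(p ∧ ¬r) is T, q is F. ✗
u: □(p ∧ ¬r) is F, q is F. ✓
v: □(p ∧ ¬r) is T, q is T. ✓
w: □(p ∧ ¬r) is F, q is F. ✓
x: □(p ∧ ¬r) is T, q is F. ✗
y: □(p ∧ ¬r) is T, q is F. ✗
Satisfying worlds: {s, u, v, w}.
So □(p ∧ ¬r) → q fails at the other 3 worlds.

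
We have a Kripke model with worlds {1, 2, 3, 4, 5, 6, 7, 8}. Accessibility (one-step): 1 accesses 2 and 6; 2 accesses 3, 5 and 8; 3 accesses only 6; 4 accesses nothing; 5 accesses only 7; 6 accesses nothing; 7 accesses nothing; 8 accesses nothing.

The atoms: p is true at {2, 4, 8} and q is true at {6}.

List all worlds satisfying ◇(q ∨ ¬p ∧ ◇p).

1: successors {2, 6}; q ∨ ¬p ∧ ◇p there: 2:F, 6:T. ✓
2: successors {3, 5, 8}; q ∨ ¬p ∧ ◇p there: 3:F, 5:F, 8:F. ✗
3: successors {6}; q ∨ ¬p ∧ ◇p there: 6:T. ✓
4: no successors, so ◇(q ∨ ¬p ∧ ◇p) fails. ✗
5: successors {7}; q ∨ ¬p ∧ ◇p there: 7:F. ✗
6: no successors, so ◇(q ∨ ¬p ∧ ◇p) fails. ✗
7: no successors, so ◇(q ∨ ¬p ∧ ◇p) fails. ✗
8: no successors, so ◇(q ∨ ¬p ∧ ◇p) fails. ✗

{1, 3}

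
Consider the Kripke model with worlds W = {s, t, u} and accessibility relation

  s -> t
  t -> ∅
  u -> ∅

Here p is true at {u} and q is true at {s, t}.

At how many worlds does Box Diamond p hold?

2

s: successors {t}; Diamond p there: t:F. ✗
t: no successors, so Box Diamond p holds vacuously. ✓
u: no successors, so Box Diamond p holds vacuously. ✓
Satisfying worlds: {t, u}.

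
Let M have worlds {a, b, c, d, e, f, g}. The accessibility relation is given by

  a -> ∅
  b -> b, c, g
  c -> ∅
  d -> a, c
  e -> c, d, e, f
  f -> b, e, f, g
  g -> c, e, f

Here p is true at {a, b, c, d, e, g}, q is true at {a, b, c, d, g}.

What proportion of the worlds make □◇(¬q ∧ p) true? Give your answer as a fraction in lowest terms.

a: no successors, so □◇(¬q ∧ p) holds vacuously. ✓
b: successors {b, c, g}; ◇(¬q ∧ p) there: b:F, c:F, g:T. ✗
c: no successors, so □◇(¬q ∧ p) holds vacuously. ✓
d: successors {a, c}; ◇(¬q ∧ p) there: a:F, c:F. ✗
e: successors {c, d, e, f}; ◇(¬q ∧ p) there: c:F, d:F, e:T, f:T. ✗
f: successors {b, e, f, g}; ◇(¬q ∧ p) there: b:F, e:T, f:T, g:T. ✗
g: successors {c, e, f}; ◇(¬q ∧ p) there: c:F, e:T, f:T. ✗
That's 2 of 7 worlds, so 2/7.

2/7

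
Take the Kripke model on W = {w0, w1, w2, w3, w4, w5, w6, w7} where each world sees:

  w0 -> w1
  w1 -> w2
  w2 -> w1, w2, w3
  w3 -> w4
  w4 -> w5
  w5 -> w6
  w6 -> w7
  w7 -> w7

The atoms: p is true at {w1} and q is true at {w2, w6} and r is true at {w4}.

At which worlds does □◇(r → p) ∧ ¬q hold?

{w0, w1, w3, w4, w5, w7}

w0: □◇(r → p) is T, ¬q is T. ✓
w1: □◇(r → p) is T, ¬q is T. ✓
w2: □◇(r → p) is F, ¬q is F. ✗
w3: □◇(r → p) is T, ¬q is T. ✓
w4: □◇(r → p) is T, ¬q is T. ✓
w5: □◇(r → p) is T, ¬q is T. ✓
w6: □◇(r → p) is T, ¬q is F. ✗
w7: □◇(r → p) is T, ¬q is T. ✓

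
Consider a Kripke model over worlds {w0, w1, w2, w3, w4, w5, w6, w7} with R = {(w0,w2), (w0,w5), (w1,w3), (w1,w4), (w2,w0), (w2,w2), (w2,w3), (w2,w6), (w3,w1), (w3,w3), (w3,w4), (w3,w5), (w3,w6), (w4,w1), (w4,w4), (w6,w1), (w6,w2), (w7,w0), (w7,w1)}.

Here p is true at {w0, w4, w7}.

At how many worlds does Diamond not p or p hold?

7

w0: Diamond not p is T, p is T. ✓
w1: Diamond not p is T, p is F. ✓
w2: Diamond not p is T, p is F. ✓
w3: Diamond not p is T, p is F. ✓
w4: Diamond not p is T, p is T. ✓
w5: Diamond not p is F, p is F. ✗
w6: Diamond not p is T, p is F. ✓
w7: Diamond not p is T, p is T. ✓
Satisfying worlds: {w0, w1, w2, w3, w4, w6, w7}.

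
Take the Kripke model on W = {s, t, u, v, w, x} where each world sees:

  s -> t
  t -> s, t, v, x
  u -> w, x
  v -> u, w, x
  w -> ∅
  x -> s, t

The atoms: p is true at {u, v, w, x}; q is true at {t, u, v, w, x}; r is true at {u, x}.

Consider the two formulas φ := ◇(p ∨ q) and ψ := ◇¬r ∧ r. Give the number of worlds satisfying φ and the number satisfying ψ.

5 and 2

For ◇(p ∨ q):
s: successors {t}; p ∨ q there: t:T. ✓
t: successors {s, t, v, x}; p ∨ q there: s:F, t:T, v:T, x:T. ✓
u: successors {w, x}; p ∨ q there: w:T, x:T. ✓
v: successors {u, w, x}; p ∨ q there: u:T, w:T, x:T. ✓
w: no successors, so ◇(p ∨ q) fails. ✗
x: successors {s, t}; p ∨ q there: s:F, t:T. ✓
— 5 worlds.
For ◇¬r ∧ r:
s: ◇¬r is T, r is F. ✗
t: ◇¬r is T, r is F. ✗
u: ◇¬r is T, r is T. ✓
v: ◇¬r is T, r is F. ✗
w: ◇¬r is F, r is F. ✗
x: ◇¬r is T, r is T. ✓
— 2 worlds.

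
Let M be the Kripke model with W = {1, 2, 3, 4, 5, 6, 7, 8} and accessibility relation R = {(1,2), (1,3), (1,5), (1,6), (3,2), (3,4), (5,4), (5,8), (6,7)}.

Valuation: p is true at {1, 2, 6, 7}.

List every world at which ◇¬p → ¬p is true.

1: ◇¬p is T, ¬p is F. ✗
2: ◇¬p is F, ¬p is F. ✓
3: ◇¬p is T, ¬p is T. ✓
4: ◇¬p is F, ¬p is T. ✓
5: ◇¬p is T, ¬p is T. ✓
6: ◇¬p is F, ¬p is F. ✓
7: ◇¬p is F, ¬p is F. ✓
8: ◇¬p is F, ¬p is T. ✓

{2, 3, 4, 5, 6, 7, 8}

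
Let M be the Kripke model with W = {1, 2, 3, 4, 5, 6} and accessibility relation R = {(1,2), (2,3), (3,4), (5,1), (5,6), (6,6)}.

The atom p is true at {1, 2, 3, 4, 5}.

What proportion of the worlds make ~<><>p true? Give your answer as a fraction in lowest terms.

1: <><>p is T. ✗
2: <><>p is T. ✗
3: <><>p is F. ✓
4: <><>p is F. ✓
5: <><>p is T. ✗
6: <><>p is F. ✓
That's 3 of 6 worlds, so 3/6 = 1/2.

1/2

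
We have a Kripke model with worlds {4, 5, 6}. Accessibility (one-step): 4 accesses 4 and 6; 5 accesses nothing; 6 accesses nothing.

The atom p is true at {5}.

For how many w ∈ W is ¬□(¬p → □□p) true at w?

4: □(¬p → □□p) is F. ✓
5: □(¬p → □□p) is T. ✗
6: □(¬p → □□p) is T. ✗
Satisfying worlds: {4}.

1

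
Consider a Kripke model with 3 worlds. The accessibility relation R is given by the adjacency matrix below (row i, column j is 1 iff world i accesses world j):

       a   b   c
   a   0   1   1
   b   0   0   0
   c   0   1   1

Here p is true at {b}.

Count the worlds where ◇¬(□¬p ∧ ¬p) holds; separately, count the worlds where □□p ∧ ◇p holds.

For ◇¬(□¬p ∧ ¬p):
a: successors {b, c}; ¬(□¬p ∧ ¬p) there: b:T, c:T. ✓
b: no successors, so ◇¬(□¬p ∧ ¬p) fails. ✗
c: successors {b, c}; ¬(□¬p ∧ ¬p) there: b:T, c:T. ✓
— 2 worlds.
For □□p ∧ ◇p:
a: □□p is F, ◇p is T. ✗
b: □□p is T, ◇p is F. ✗
c: □□p is F, ◇p is T. ✗
— 0 worlds.

2 and 0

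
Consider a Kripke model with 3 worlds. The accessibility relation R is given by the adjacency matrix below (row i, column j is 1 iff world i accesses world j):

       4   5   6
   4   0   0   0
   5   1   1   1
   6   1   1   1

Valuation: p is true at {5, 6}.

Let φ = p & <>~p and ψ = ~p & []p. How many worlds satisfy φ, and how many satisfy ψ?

For p & <>~p:
4: p is F, <>~p is F. ✗
5: p is T, <>~p is T. ✓
6: p is T, <>~p is T. ✓
— 2 worlds.
For ~p & []p:
4: ~p is T, []p is T. ✓
5: ~p is F, []p is F. ✗
6: ~p is F, []p is F. ✗
— 1 world.

2 and 1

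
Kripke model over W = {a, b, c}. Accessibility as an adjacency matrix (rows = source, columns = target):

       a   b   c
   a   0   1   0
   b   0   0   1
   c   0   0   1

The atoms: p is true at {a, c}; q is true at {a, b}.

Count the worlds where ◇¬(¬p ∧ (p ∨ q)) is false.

a: successors {b}; ¬(¬p ∧ (p ∨ q)) there: b:F. ✗
b: successors {c}; ¬(¬p ∧ (p ∨ q)) there: c:T. ✓
c: successors {c}; ¬(¬p ∧ (p ∨ q)) there: c:T. ✓
Satisfying worlds: {b, c}.
So ◇¬(¬p ∧ (p ∨ q)) fails at the other 1 world.

1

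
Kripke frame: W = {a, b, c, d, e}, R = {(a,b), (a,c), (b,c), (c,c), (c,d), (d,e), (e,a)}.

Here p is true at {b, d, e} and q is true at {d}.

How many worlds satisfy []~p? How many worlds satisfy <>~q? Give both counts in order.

2 and 5

For []~p:
a: successors {b, c}; ~p there: b:F, c:T. ✗
b: successors {c}; ~p there: c:T. ✓
c: successors {c, d}; ~p there: c:T, d:F. ✗
d: successors {e}; ~p there: e:F. ✗
e: successors {a}; ~p there: a:T. ✓
— 2 worlds.
For <>~q:
a: successors {b, c}; ~q there: b:T, c:T. ✓
b: successors {c}; ~q there: c:T. ✓
c: successors {c, d}; ~q there: c:T, d:F. ✓
d: successors {e}; ~q there: e:T. ✓
e: successors {a}; ~q there: a:T. ✓
— 5 worlds.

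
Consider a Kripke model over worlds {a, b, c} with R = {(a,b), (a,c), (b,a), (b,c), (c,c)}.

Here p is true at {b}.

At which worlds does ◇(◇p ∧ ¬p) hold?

a: successors {b, c}; ◇p ∧ ¬p there: b:F, c:F. ✗
b: successors {a, c}; ◇p ∧ ¬p there: a:T, c:F. ✓
c: successors {c}; ◇p ∧ ¬p there: c:F. ✗

{b}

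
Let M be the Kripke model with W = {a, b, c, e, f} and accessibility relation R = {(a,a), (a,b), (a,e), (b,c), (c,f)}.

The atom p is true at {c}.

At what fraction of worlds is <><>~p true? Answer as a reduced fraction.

2/5

a: successors {a, b, e}; <>~p there: a:T, b:F, e:F. ✓
b: successors {c}; <>~p there: c:T. ✓
c: successors {f}; <>~p there: f:F. ✗
e: no successors, so <><>~p fails. ✗
f: no successors, so <><>~p fails. ✗
That's 2 of 5 worlds, so 2/5.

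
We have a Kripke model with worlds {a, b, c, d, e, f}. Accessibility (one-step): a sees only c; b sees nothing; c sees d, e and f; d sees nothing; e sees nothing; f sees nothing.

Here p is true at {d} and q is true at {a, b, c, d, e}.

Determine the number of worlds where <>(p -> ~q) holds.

2

a: successors {c}; p -> ~q there: c:T. ✓
b: no successors, so <>(p -> ~q) fails. ✗
c: successors {d, e, f}; p -> ~q there: d:F, e:T, f:T. ✓
d: no successors, so <>(p -> ~q) fails. ✗
e: no successors, so <>(p -> ~q) fails. ✗
f: no successors, so <>(p -> ~q) fails. ✗
Satisfying worlds: {a, c}.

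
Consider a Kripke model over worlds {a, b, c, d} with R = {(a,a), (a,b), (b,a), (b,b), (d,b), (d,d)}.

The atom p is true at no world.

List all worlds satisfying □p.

{c}

a: successors {a, b}; p there: a:F, b:F. ✗
b: successors {a, b}; p there: a:F, b:F. ✗
c: no successors, so □p holds vacuously. ✓
d: successors {b, d}; p there: b:F, d:F. ✗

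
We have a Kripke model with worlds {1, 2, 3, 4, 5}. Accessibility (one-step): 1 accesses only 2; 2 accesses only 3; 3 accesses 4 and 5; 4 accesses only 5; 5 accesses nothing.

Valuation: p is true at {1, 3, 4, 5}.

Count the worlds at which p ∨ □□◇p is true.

4

1: p is T, □□◇p is T. ✓
2: p is F, □□◇p is F. ✗
3: p is T, □□◇p is F. ✓
4: p is T, □□◇p is T. ✓
5: p is T, □□◇p is T. ✓
Satisfying worlds: {1, 3, 4, 5}.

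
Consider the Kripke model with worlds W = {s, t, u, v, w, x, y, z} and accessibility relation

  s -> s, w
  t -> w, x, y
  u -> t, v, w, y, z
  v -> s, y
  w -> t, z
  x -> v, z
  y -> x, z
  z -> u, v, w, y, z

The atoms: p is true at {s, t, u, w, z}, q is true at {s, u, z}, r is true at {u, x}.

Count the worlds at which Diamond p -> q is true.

s: Diamond p is T, q is T. ✓
t: Diamond p is T, q is F. ✗
u: Diamond p is T, q is T. ✓
v: Diamond p is T, q is F. ✗
w: Diamond p is T, q is F. ✗
x: Diamond p is T, q is F. ✗
y: Diamond p is T, q is F. ✗
z: Diamond p is T, q is T. ✓
Satisfying worlds: {s, u, z}.

3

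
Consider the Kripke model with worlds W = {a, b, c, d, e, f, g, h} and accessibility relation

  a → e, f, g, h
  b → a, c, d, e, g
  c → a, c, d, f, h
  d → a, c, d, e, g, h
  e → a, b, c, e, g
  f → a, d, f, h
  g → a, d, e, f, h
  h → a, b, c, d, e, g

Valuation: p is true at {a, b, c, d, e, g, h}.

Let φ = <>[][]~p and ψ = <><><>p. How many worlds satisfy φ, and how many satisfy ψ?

0 and 8

For <>[][]~p:
a: successors {e, f, g, h}; [][]~p there: e:F, f:F, g:F, h:F. ✗
b: successors {a, c, d, e, g}; [][]~p there: a:F, c:F, d:F, e:F, g:F. ✗
c: successors {a, c, d, f, h}; [][]~p there: a:F, c:F, d:F, f:F, h:F. ✗
d: successors {a, c, d, e, g, h}; [][]~p there: a:F, c:F, d:F, e:F, g:F, h:F. ✗
e: successors {a, b, c, e, g}; [][]~p there: a:F, b:F, c:F, e:F, g:F. ✗
f: successors {a, d, f, h}; [][]~p there: a:F, d:F, f:F, h:F. ✗
g: successors {a, d, e, f, h}; [][]~p there: a:F, d:F, e:F, f:F, h:F. ✗
h: successors {a, b, c, d, e, g}; [][]~p there: a:F, b:F, c:F, d:F, e:F, g:F. ✗
— 0 worlds.
For <><><>p:
a: successors {e, f, g, h}; <><>p there: e:T, f:T, g:T, h:T. ✓
b: successors {a, c, d, e, g}; <><>p there: a:T, c:T, d:T, e:T, g:T. ✓
c: successors {a, c, d, f, h}; <><>p there: a:T, c:T, d:T, f:T, h:T. ✓
d: successors {a, c, d, e, g, h}; <><>p there: a:T, c:T, d:T, e:T, g:T, h:T. ✓
e: successors {a, b, c, e, g}; <><>p there: a:T, b:T, c:T, e:T, g:T. ✓
f: successors {a, d, f, h}; <><>p there: a:T, d:T, f:T, h:T. ✓
g: successors {a, d, e, f, h}; <><>p there: a:T, d:T, e:T, f:T, h:T. ✓
h: successors {a, b, c, d, e, g}; <><>p there: a:T, b:T, c:T, d:T, e:T, g:T. ✓
— 8 worlds.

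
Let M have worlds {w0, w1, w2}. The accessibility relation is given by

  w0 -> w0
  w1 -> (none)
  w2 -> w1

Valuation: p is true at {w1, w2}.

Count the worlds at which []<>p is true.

1

w0: successors {w0}; <>p there: w0:F. ✗
w1: no successors, so []<>p holds vacuously. ✓
w2: successors {w1}; <>p there: w1:F. ✗
Satisfying worlds: {w1}.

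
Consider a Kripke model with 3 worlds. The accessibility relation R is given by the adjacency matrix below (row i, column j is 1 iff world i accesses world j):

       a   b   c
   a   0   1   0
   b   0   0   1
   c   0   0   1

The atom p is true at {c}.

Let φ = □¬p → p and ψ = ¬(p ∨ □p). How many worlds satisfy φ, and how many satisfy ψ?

2 and 1

For □¬p → p:
a: □¬p is T, p is F. ✗
b: □¬p is F, p is F. ✓
c: □¬p is F, p is T. ✓
— 2 worlds.
For ¬(p ∨ □p):
a: p ∨ □p is F. ✓
b: p ∨ □p is T. ✗
c: p ∨ □p is T. ✗
— 1 world.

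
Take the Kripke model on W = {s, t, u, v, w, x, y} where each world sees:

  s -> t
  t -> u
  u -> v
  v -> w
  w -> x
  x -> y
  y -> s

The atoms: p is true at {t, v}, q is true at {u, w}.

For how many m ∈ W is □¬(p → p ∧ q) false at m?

5

s: successors {t}; ¬(p → p ∧ q) there: t:T. ✓
t: successors {u}; ¬(p → p ∧ q) there: u:F. ✗
u: successors {v}; ¬(p → p ∧ q) there: v:T. ✓
v: successors {w}; ¬(p → p ∧ q) there: w:F. ✗
w: successors {x}; ¬(p → p ∧ q) there: x:F. ✗
x: successors {y}; ¬(p → p ∧ q) there: y:F. ✗
y: successors {s}; ¬(p → p ∧ q) there: s:F. ✗
Satisfying worlds: {s, u}.
So □¬(p → p ∧ q) fails at the other 5 worlds.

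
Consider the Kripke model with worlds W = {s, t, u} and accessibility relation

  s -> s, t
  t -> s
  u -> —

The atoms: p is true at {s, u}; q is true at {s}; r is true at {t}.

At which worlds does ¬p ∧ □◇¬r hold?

{t}

s: ¬p is F, □◇¬r is T. ✗
t: ¬p is T, □◇¬r is T. ✓
u: ¬p is F, □◇¬r is T. ✗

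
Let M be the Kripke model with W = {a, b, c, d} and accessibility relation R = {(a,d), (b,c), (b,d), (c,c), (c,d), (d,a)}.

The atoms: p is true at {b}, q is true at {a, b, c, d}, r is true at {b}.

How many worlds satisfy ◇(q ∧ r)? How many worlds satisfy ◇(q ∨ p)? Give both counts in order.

0 and 4

For ◇(q ∧ r):
a: successors {d}; q ∧ r there: d:F. ✗
b: successors {c, d}; q ∧ r there: c:F, d:F. ✗
c: successors {c, d}; q ∧ r there: c:F, d:F. ✗
d: successors {a}; q ∧ r there: a:F. ✗
— 0 worlds.
For ◇(q ∨ p):
a: successors {d}; q ∨ p there: d:T. ✓
b: successors {c, d}; q ∨ p there: c:T, d:T. ✓
c: successors {c, d}; q ∨ p there: c:T, d:T. ✓
d: successors {a}; q ∨ p there: a:T. ✓
— 4 worlds.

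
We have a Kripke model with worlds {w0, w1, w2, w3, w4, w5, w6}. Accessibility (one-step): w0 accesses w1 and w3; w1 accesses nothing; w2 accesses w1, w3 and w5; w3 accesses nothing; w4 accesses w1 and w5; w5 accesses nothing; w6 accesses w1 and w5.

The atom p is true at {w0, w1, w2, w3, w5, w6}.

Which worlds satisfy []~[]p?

w0: successors {w1, w3}; ~[]p there: w1:F, w3:F. ✗
w1: no successors, so []~[]p holds vacuously. ✓
w2: successors {w1, w3, w5}; ~[]p there: w1:F, w3:F, w5:F. ✗
w3: no successors, so []~[]p holds vacuously. ✓
w4: successors {w1, w5}; ~[]p there: w1:F, w5:F. ✗
w5: no successors, so []~[]p holds vacuously. ✓
w6: successors {w1, w5}; ~[]p there: w1:F, w5:F. ✗

{w1, w3, w5}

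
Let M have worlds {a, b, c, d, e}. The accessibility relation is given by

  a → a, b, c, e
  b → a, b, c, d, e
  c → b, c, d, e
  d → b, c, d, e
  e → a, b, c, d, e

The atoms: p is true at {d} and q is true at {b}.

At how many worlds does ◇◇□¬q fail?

a: successors {a, b, c, e}; ◇□¬q there: a:F, b:F, c:F, e:F. ✗
b: successors {a, b, c, d, e}; ◇□¬q there: a:F, b:F, c:F, d:F, e:F. ✗
c: successors {b, c, d, e}; ◇□¬q there: b:F, c:F, d:F, e:F. ✗
d: successors {b, c, d, e}; ◇□¬q there: b:F, c:F, d:F, e:F. ✗
e: successors {a, b, c, d, e}; ◇□¬q there: a:F, b:F, c:F, d:F, e:F. ✗
Satisfying worlds: ∅.
So ◇◇□¬q fails at the other 5 worlds.

5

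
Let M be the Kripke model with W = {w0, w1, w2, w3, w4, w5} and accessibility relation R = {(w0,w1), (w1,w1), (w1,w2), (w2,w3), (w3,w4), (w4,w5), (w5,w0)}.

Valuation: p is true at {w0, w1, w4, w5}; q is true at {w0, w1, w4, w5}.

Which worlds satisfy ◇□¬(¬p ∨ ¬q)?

w0: successors {w1}; □¬(¬p ∨ ¬q) there: w1:F. ✗
w1: successors {w1, w2}; □¬(¬p ∨ ¬q) there: w1:F, w2:F. ✗
w2: successors {w3}; □¬(¬p ∨ ¬q) there: w3:T. ✓
w3: successors {w4}; □¬(¬p ∨ ¬q) there: w4:T. ✓
w4: successors {w5}; □¬(¬p ∨ ¬q) there: w5:T. ✓
w5: successors {w0}; □¬(¬p ∨ ¬q) there: w0:T. ✓

{w2, w3, w4, w5}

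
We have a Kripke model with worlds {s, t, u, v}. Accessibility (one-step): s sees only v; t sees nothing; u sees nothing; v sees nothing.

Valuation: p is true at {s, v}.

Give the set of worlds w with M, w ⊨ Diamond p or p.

s: Diamond p is T, p is T. ✓
t: Diamond p is F, p is F. ✗
u: Diamond p is F, p is F. ✗
v: Diamond p is F, p is T. ✓

{s, v}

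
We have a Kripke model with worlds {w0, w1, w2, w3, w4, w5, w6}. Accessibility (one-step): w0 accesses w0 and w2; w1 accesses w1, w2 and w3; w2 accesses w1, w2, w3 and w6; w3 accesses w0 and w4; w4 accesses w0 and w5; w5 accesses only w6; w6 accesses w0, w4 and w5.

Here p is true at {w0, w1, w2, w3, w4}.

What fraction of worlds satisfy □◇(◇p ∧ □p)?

5/7

w0: successors {w0, w2}; ◇(◇p ∧ □p) there: w0:T, w2:T. ✓
w1: successors {w1, w2, w3}; ◇(◇p ∧ □p) there: w1:T, w2:T, w3:T. ✓
w2: successors {w1, w2, w3, w6}; ◇(◇p ∧ □p) there: w1:T, w2:T, w3:T, w6:T. ✓
w3: successors {w0, w4}; ◇(◇p ∧ □p) there: w0:T, w4:T. ✓
w4: successors {w0, w5}; ◇(◇p ∧ □p) there: w0:T, w5:F. ✗
w5: successors {w6}; ◇(◇p ∧ □p) there: w6:T. ✓
w6: successors {w0, w4, w5}; ◇(◇p ∧ □p) there: w0:T, w4:T, w5:F. ✗
That's 5 of 7 worlds, so 5/7.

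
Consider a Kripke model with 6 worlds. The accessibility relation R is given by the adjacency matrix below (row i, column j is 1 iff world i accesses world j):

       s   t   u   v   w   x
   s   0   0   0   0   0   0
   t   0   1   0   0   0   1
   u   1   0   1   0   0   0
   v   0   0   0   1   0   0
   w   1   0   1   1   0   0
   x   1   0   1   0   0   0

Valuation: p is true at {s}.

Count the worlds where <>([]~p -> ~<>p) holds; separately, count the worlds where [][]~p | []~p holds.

5 and 3

For <>([]~p -> ~<>p):
s: no successors, so <>([]~p -> ~<>p) fails. ✗
t: successors {t, x}; []~p -> ~<>p there: t:T, x:T. ✓
u: successors {s, u}; []~p -> ~<>p there: s:T, u:T. ✓
v: successors {v}; []~p -> ~<>p there: v:T. ✓
w: successors {s, u, v}; []~p -> ~<>p there: s:T, u:T, v:T. ✓
x: successors {s, u}; []~p -> ~<>p there: s:T, u:T. ✓
— 5 worlds.
For [][]~p | []~p:
s: [][]~p is T, []~p is T. ✓
t: [][]~p is F, []~p is T. ✓
u: [][]~p is F, []~p is F. ✗
v: [][]~p is T, []~p is T. ✓
w: [][]~p is F, []~p is F. ✗
x: [][]~p is F, []~p is F. ✗
— 3 worlds.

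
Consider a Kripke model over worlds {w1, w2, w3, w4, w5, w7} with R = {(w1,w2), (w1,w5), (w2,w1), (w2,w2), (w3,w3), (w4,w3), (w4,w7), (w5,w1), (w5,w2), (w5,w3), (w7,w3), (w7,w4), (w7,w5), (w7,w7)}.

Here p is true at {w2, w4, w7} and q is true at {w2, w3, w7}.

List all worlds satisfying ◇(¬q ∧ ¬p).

{w1, w2, w5, w7}

w1: successors {w2, w5}; ¬q ∧ ¬p there: w2:F, w5:T. ✓
w2: successors {w1, w2}; ¬q ∧ ¬p there: w1:T, w2:F. ✓
w3: successors {w3}; ¬q ∧ ¬p there: w3:F. ✗
w4: successors {w3, w7}; ¬q ∧ ¬p there: w3:F, w7:F. ✗
w5: successors {w1, w2, w3}; ¬q ∧ ¬p there: w1:T, w2:F, w3:F. ✓
w7: successors {w3, w4, w5, w7}; ¬q ∧ ¬p there: w3:F, w4:F, w5:T, w7:F. ✓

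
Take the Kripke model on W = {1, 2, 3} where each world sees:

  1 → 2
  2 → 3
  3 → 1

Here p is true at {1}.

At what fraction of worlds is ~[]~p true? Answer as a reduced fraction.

1/3

1: []~p is T. ✗
2: []~p is T. ✗
3: []~p is F. ✓
That's 1 of 3 worlds, so 1/3.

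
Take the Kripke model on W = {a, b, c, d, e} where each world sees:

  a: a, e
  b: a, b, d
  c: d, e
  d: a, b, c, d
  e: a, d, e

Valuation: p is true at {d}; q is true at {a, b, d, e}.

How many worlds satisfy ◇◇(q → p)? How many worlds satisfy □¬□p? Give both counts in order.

For ◇◇(q → p):
a: successors {a, e}; ◇(q → p) there: a:F, e:T. ✓
b: successors {a, b, d}; ◇(q → p) there: a:F, b:T, d:T. ✓
c: successors {d, e}; ◇(q → p) there: d:T, e:T. ✓
d: successors {a, b, c, d}; ◇(q → p) there: a:F, b:T, c:T, d:T. ✓
e: successors {a, d, e}; ◇(q → p) there: a:F, d:T, e:T. ✓
— 5 worlds.
For □¬□p:
a: successors {a, e}; ¬□p there: a:T, e:T. ✓
b: successors {a, b, d}; ¬□p there: a:T, b:T, d:T. ✓
c: successors {d, e}; ¬□p there: d:T, e:T. ✓
d: successors {a, b, c, d}; ¬□p there: a:T, b:T, c:T, d:T. ✓
e: successors {a, d, e}; ¬□p there: a:T, d:T, e:T. ✓
— 5 worlds.

5 and 5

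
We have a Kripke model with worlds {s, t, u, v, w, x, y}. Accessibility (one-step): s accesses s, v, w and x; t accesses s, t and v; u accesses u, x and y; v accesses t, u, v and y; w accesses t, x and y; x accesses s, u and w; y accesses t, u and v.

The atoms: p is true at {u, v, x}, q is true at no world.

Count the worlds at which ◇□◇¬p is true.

7

s: successors {s, v, w, x}; □◇¬p there: s:T, v:T, w:T, x:T. ✓
t: successors {s, t, v}; □◇¬p there: s:T, t:T, v:T. ✓
u: successors {u, x, y}; □◇¬p there: u:T, x:T, y:T. ✓
v: successors {t, u, v, y}; □◇¬p there: t:T, u:T, v:T, y:T. ✓
w: successors {t, x, y}; □◇¬p there: t:T, x:T, y:T. ✓
x: successors {s, u, w}; □◇¬p there: s:T, u:T, w:T. ✓
y: successors {t, u, v}; □◇¬p there: t:T, u:T, v:T. ✓
Satisfying worlds: {s, t, u, v, w, x, y}.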